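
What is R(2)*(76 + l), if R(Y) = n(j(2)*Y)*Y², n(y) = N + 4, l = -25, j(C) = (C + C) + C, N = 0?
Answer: 816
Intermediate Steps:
j(C) = 3*C (j(C) = 2*C + C = 3*C)
n(y) = 4 (n(y) = 0 + 4 = 4)
R(Y) = 4*Y²
R(2)*(76 + l) = (4*2²)*(76 - 25) = (4*4)*51 = 16*51 = 816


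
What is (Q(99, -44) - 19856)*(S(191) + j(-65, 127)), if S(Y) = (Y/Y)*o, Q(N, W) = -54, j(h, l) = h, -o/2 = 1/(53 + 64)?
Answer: 151455370/117 ≈ 1.2945e+6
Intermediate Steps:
o = -2/117 (o = -2/(53 + 64) = -2/117 ≈ -0.017094)
S(Y) = -2/117 (S(Y) = (Y/Y)*(-2/117) = 1*(-2/117) = -2/117)
(Q(99, -44) - 19856)*(S(191) + j(-65, 127)) = (-54 - 19856)*(-2/117 - 65) = -19910*(-7607/117) = 151455370/117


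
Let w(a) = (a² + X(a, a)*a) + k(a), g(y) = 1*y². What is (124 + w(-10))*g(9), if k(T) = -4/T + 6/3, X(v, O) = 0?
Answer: 91692/5 ≈ 18338.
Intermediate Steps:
k(T) = 2 - 4/T (k(T) = -4/T + 6*(⅓) = -4/T + 2 = 2 - 4/T)
g(y) = y²
w(a) = 2 + a² - 4/a (w(a) = (a² + 0*a) + (2 - 4/a) = (a² + 0) + (2 - 4/a) = a² + (2 - 4/a) = 2 + a² - 4/a)
(124 + w(-10))*g(9) = (124 + (2 + (-10)² - 4/(-10)))*9² = (124 + (2 + 100 - 4*(-⅒)))*81 = (124 + (2 + 100 + ⅖))*81 = (124 + 512/5)*81 = (1132/5)*81 = 91692/5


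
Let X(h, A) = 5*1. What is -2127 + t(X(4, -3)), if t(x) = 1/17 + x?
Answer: -36073/17 ≈ -2121.9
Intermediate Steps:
X(h, A) = 5
t(x) = 1/17 + x
-2127 + t(X(4, -3)) = -2127 + (1/17 + 5) = -2127 + 86/17 = -36073/17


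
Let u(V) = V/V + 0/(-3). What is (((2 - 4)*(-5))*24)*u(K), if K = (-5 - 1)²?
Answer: 240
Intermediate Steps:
K = 36 (K = (-6)² = 36)
u(V) = 1 (u(V) = 1 + 0*(-⅓) = 1 + 0 = 1)
(((2 - 4)*(-5))*24)*u(K) = (((2 - 4)*(-5))*24)*1 = (-2*(-5)*24)*1 = (10*24)*1 = 240*1 = 240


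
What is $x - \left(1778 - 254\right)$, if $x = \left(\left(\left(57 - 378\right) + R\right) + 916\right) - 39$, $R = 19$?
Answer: $-949$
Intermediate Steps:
$x = 575$ ($x = \left(\left(\left(57 - 378\right) + 19\right) + 916\right) - 39 = \left(\left(-321 + 19\right) + 916\right) - 39 = \left(-302 + 916\right) - 39 = 614 - 39 = 575$)
$x - \left(1778 - 254\right) = 575 - \left(1778 - 254\right) = 575 - 1524 = -949$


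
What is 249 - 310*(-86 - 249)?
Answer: 104099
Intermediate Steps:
249 - 310*(-86 - 249) = 249 - 310*(-335) = 249 + 103850 = 104099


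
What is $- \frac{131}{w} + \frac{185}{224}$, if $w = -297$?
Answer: $\frac{84289}{66528} \approx 1.267$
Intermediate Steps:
$- \frac{131}{w} + \frac{185}{224} = - \frac{131}{-297} + \frac{185}{224} = \left(-131\right) \left(- \frac{1}{297}\right) + 185 \cdot \frac{1}{224} = \frac{131}{297} + \frac{185}{224} = \frac{84289}{66528}$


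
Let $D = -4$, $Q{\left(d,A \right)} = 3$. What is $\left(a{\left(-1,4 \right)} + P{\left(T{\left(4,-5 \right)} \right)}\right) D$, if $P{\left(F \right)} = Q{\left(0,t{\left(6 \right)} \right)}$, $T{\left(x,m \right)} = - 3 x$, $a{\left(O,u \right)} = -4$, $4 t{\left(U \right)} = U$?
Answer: $4$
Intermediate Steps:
$t{\left(U \right)} = \frac{U}{4}$
$P{\left(F \right)} = 3$
$\left(a{\left(-1,4 \right)} + P{\left(T{\left(4,-5 \right)} \right)}\right) D = \left(-4 + 3\right) \left(-4\right) = \left(-1\right) \left(-4\right) = 4$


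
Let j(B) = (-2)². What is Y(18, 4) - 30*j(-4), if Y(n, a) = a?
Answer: -116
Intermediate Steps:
j(B) = 4
Y(18, 4) - 30*j(-4) = 4 - 30*4 = 4 - 120 = -116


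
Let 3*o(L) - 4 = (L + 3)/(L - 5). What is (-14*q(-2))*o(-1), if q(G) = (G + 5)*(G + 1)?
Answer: 154/3 ≈ 51.333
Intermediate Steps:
q(G) = (1 + G)*(5 + G) (q(G) = (5 + G)*(1 + G) = (1 + G)*(5 + G))
o(L) = 4/3 + (3 + L)/(3*(-5 + L)) (o(L) = 4/3 + ((L + 3)/(L - 5))/3 = 4/3 + ((3 + L)/(-5 + L))/3 = 4/3 + (3 + L)/(3*(-5 + L)))
(-14*q(-2))*o(-1) = (-14*(5 + (-2)² + 6*(-2)))*((-17 + 5*(-1))/(3*(-5 - 1))) = (-14*(5 + 4 - 12))*((⅓)*(-17 - 5)/(-6)) = (-14*(-3))*((⅓)*(-⅙)*(-22)) = 42*(11/9) = 154/3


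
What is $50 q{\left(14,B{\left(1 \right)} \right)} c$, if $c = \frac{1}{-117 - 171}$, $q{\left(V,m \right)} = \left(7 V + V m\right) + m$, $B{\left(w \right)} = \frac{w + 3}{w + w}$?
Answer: $- \frac{200}{9} \approx -22.222$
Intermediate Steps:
$B{\left(w \right)} = \frac{3 + w}{2 w}$
$q{\left(V,m \right)} = m + 7 V + V m$
$c = - \frac{1}{288}$ ($c = \frac{1}{-288} = - \frac{1}{288} \approx -0.0034722$)
$50 q{\left(14,B{\left(1 \right)} \right)} c = 50 \left(\frac{3 + 1}{2 \cdot 1} + 7 \cdot 14 + 14 \frac{3 + 1}{2 \cdot 1}\right) \left(- \frac{1}{288}\right) = 50 \left(\frac{1}{2} \cdot 1 \cdot 4 + 98 + 14 \cdot \frac{1}{2} \cdot 1 \cdot 4\right) \left(- \frac{1}{288}\right) = 50 \left(2 + 98 + 14 \cdot 2\right) \left(- \frac{1}{288}\right) = 50 \left(2 + 98 + 28\right) \left(- \frac{1}{288}\right) = 50 \cdot 128 \left(- \frac{1}{288}\right) = 6400 \left(- \frac{1}{288}\right) = - \frac{200}{9}$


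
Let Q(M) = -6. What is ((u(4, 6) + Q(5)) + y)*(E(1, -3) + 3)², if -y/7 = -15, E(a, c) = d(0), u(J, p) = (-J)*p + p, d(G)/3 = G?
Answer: 729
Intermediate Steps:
d(G) = 3*G
u(J, p) = p - J*p (u(J, p) = -J*p + p = p - J*p)
E(a, c) = 0 (E(a, c) = 3*0 = 0)
y = 105 (y = -7*(-15) = 105)
((u(4, 6) + Q(5)) + y)*(E(1, -3) + 3)² = ((6*(1 - 1*4) - 6) + 105)*(0 + 3)² = ((6*(1 - 4) - 6) + 105)*3² = ((6*(-3) - 6) + 105)*9 = ((-18 - 6) + 105)*9 = (-24 + 105)*9 = 81*9 = 729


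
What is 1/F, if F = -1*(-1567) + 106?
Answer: 1/1673 ≈ 0.00059773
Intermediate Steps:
F = 1673 (F = 1567 + 106 = 1673)
1/F = 1/1673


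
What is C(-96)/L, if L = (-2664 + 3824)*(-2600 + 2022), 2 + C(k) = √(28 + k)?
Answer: 1/335240 - I*√17/335240 ≈ 2.9829e-6 - 1.2299e-5*I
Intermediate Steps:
C(k) = -2 + √(28 + k)
L = -670480 (L = 1160*(-578) = -670480)
C(-96)/L = (-2 + √(28 - 96))/(-670480) = (-2 + √(-68))*(-1/670480) = (-2 + 2*I*√17)*(-1/670480) = 1/335240 - I*√17/335240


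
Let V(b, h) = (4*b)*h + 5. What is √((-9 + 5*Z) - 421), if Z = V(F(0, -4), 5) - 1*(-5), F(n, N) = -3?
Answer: 2*I*√170 ≈ 26.077*I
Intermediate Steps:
V(b, h) = 5 + 4*b*h (V(b, h) = 4*b*h + 5 = 5 + 4*b*h)
Z = -50 (Z = (5 + 4*(-3)*5) - 1*(-5) = (5 - 60) + 5 = -55 + 5 = -50)
√((-9 + 5*Z) - 421) = √((-9 + 5*(-50)) - 421) = √((-9 - 250) - 421) = √(-259 - 421) = √(-680) = 2*I*√170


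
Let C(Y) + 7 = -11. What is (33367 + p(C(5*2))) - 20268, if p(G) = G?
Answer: 13081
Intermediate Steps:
C(Y) = -18 (C(Y) = -7 - 11 = -18)
(33367 + p(C(5*2))) - 20268 = (33367 - 18) - 20268 = 33349 - 20268 = 13081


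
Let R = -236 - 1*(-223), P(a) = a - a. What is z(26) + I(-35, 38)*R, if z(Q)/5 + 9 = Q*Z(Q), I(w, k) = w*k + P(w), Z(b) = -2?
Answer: 16985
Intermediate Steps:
P(a) = 0
I(w, k) = k*w (I(w, k) = w*k + 0 = k*w + 0 = k*w)
z(Q) = -45 - 10*Q (z(Q) = -45 + 5*(Q*(-2)) = -45 + 5*(-2*Q) = -45 - 10*Q)
R = -13 (R = -236 + 223 = -13)
z(26) + I(-35, 38)*R = (-45 - 10*26) + (38*(-35))*(-13) = (-45 - 260) - 1330*(-13) = -305 + 17290 = 16985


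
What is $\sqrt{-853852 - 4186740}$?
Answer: $4 i \sqrt{315037} \approx 2245.1 i$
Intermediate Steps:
$\sqrt{-853852 - 4186740} = \sqrt{-5040592} = 4 i \sqrt{315037}$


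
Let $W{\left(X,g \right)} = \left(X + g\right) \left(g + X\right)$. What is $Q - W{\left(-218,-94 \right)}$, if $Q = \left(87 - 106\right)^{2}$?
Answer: $-96983$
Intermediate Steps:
$Q = 361$ ($Q = \left(-19\right)^{2} = 361$)
$W{\left(X,g \right)} = \left(X + g\right)^{2}$ ($W{\left(X,g \right)} = \left(X + g\right) \left(X + g\right) = \left(X + g\right)^{2}$)
$Q - W{\left(-218,-94 \right)} = 361 - \left(-218 - 94\right)^{2} = 361 - \left(-312\right)^{2} = 361 - 97344 = -96983$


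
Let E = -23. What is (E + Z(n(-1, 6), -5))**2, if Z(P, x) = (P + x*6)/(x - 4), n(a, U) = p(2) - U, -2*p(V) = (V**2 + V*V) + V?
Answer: 27556/81 ≈ 340.20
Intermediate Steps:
p(V) = -V**2 - V/2 (p(V) = -((V**2 + V*V) + V)/2 = -((V**2 + V**2) + V)/2 = -(2*V**2 + V)/2 = -(V + 2*V**2)/2 = -V**2 - V/2)
n(a, U) = -5 - U (n(a, U) = -1*2*(1/2 + 2) - U = -1*2*5/2 - U = -5 - U)
Z(P, x) = (P + 6*x)/(-4 + x)
(E + Z(n(-1, 6), -5))**2 = (-23 + ((-5 - 1*6) + 6*(-5))/(-4 - 5))**2 = (-23 + ((-5 - 6) - 30)/(-9))**2 = (-23 - (-11 - 30)/9)**2 = (-23 - 1/9*(-41))**2 = (-23 + 41/9)**2 = (-166/9)**2 = 27556/81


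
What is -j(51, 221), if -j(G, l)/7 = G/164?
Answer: 357/164 ≈ 2.1768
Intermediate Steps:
j(G, l) = -7*G/164
-j(51, 221) = -(-7)*51/164 = -1*(-357/164) = 357/164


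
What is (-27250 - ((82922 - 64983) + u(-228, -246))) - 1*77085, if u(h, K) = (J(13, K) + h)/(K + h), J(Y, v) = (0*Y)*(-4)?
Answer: -9659684/79 ≈ -1.2227e+5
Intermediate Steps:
J(Y, v) = 0 (J(Y, v) = 0*(-4) = 0)
u(h, K) = h/(K + h) (u(h, K) = (0 + h)/(K + h) = h/(K + h))
(-27250 - ((82922 - 64983) + u(-228, -246))) - 1*77085 = (-27250 - ((82922 - 64983) - 228/(-246 - 228))) - 1*77085 = (-27250 - (17939 - 228/(-474))) - 77085 = (-27250 - (17939 - 228*(-1/474))) - 77085 = (-27250 - (17939 + 38/79)) - 77085 = (-27250 - 1*1417219/79) - 77085 = (-27250 - 1417219/79) - 77085 = -3569969/79 - 77085 = -9659684/79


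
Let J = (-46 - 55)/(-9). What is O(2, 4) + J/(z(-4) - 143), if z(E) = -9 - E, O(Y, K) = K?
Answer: 5227/1332 ≈ 3.9242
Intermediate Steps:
J = 101/9 (J = -101*(-⅑) = 101/9 ≈ 11.222)
O(2, 4) + J/(z(-4) - 143) = 4 + 101/(9*((-9 - 1*(-4)) - 143)) = 4 + 101/(9*((-9 + 4) - 143)) = 4 + 101/(9*(-5 - 143)) = 4 + (101/9)/(-148) = 4 + (101/9)*(-1/148) = 4 - 101/1332 = 5227/1332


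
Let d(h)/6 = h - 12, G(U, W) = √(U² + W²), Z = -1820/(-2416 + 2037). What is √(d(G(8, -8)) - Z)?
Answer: 2*√(-2757983 + 1723692*√2)/379 ≈ 2.9866*I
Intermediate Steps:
Z = 1820/379 (Z = -1820/(-379) = -1820*(-1/379) = 1820/379 ≈ 4.8021)
d(h) = -72 + 6*h (d(h) = 6*(h - 12) = 6*(-12 + h) = -72 + 6*h)
√(d(G(8, -8)) - Z) = √((-72 + 6*√(8² + (-8)²)) - 1*1820/379) = √((-72 + 6*√(64 + 64)) - 1820/379) = √((-72 + 6*√128) - 1820/379) = √((-72 + 6*(8*√2)) - 1820/379) = √((-72 + 48*√2) - 1820/379) = √(-29108/379 + 48*√2)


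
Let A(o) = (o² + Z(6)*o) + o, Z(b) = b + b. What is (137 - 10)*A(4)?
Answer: 8636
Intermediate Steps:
Z(b) = 2*b
A(o) = o² + 13*o (A(o) = (o² + (2*6)*o) + o = (o² + 12*o) + o = o² + 13*o)
(137 - 10)*A(4) = (137 - 10)*(4*(13 + 4)) = 127*(4*17) = 127*68 = 8636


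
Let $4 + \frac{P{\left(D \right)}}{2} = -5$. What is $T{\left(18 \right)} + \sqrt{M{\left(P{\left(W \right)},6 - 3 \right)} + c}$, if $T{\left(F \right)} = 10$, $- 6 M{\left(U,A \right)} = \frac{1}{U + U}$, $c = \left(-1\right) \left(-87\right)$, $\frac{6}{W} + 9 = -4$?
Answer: $10 + \frac{\sqrt{112758}}{36} \approx 19.328$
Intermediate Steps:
$W = - \frac{6}{13}$ ($W = \frac{6}{-9 - 4} = \frac{6}{-13} = 6 \left(- \frac{1}{13}\right) = - \frac{6}{13} \approx -0.46154$)
$P{\left(D \right)} = -18$ ($P{\left(D \right)} = -8 + 2 \left(-5\right) = -8 - 10 = -18$)
$c = 87$
$M{\left(U,A \right)} = - \frac{1}{12 U}$ ($M{\left(U,A \right)} = - \frac{1}{6 \left(U + U\right)} = - \frac{1}{6 \cdot 2 U} = - \frac{\frac{1}{2} \frac{1}{U}}{6} = - \frac{1}{12 U}$)
$T{\left(18 \right)} + \sqrt{M{\left(P{\left(W \right)},6 - 3 \right)} + c} = 10 + \sqrt{- \frac{1}{12 \left(-18\right)} + 87} = 10 + \sqrt{\left(- \frac{1}{12}\right) \left(- \frac{1}{18}\right) + 87} = 10 + \sqrt{\frac{1}{216} + 87} = 10 + \sqrt{\frac{18793}{216}} = 10 + \frac{\sqrt{112758}}{36}$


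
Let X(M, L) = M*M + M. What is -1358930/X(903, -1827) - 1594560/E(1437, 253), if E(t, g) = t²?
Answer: -76070496035/31215906932 ≈ -2.4369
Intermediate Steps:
X(M, L) = M + M² (X(M, L) = M² + M = M + M²)
-1358930/X(903, -1827) - 1594560/E(1437, 253) = -1358930*1/(903*(1 + 903)) - 1594560/(1437²) = -1358930/(903*904) - 1594560/2064969 = -1358930/816312 - 1594560*1/2064969 = -1358930*1/816312 - 531520/688323 = -679465/408156 - 531520/688323 = -76070496035/31215906932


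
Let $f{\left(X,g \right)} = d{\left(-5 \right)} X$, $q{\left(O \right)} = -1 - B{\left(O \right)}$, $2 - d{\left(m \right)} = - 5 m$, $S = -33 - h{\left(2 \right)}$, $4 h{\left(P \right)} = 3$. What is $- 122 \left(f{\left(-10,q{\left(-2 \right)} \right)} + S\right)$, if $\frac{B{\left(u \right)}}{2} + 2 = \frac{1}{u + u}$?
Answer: $- \frac{47885}{2} \approx -23943.0$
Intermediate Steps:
$h{\left(P \right)} = \frac{3}{4}$ ($h{\left(P \right)} = \frac{1}{4} \cdot 3 = \frac{3}{4}$)
$B{\left(u \right)} = -4 + \frac{1}{u}$ ($B{\left(u \right)} = -4 + \frac{2}{u + u} = -4 + \frac{2}{2 u} = -4 + 2 \frac{1}{2 u} = -4 + \frac{1}{u}$)
$S = - \frac{135}{4}$ ($S = -33 - \frac{3}{4} = - \frac{135}{4} \approx -33.75$)
$d{\left(m \right)} = 2 + 5 m$ ($d{\left(m \right)} = 2 - - 5 m = 2 + 5 m$)
$q{\left(O \right)} = 3 - \frac{1}{O}$ ($q{\left(O \right)} = -1 - \left(-4 + \frac{1}{O}\right) = -1 + \left(4 - \frac{1}{O}\right) = 3 - \frac{1}{O}$)
$f{\left(X,g \right)} = - 23 X$ ($f{\left(X,g \right)} = \left(2 + 5 \left(-5\right)\right) X = \left(2 - 25\right) X = - 23 X$)
$- 122 \left(f{\left(-10,q{\left(-2 \right)} \right)} + S\right) = - 122 \left(\left(-23\right) \left(-10\right) - \frac{135}{4}\right) = - 122 \left(230 - \frac{135}{4}\right) = \left(-122\right) \frac{785}{4} = - \frac{47885}{2}$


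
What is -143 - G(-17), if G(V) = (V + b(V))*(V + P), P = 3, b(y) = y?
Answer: -619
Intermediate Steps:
G(V) = 2*V*(3 + V) (G(V) = (V + V)*(V + 3) = (2*V)*(3 + V) = 2*V*(3 + V))
-143 - G(-17) = -143 - 2*(-17)*(3 - 17) = -143 - 2*(-17)*(-14) = -143 - 1*476 = -143 - 476 = -619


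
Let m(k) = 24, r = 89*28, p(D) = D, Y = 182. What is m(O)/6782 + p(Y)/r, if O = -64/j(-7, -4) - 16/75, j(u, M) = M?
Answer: 46219/603598 ≈ 0.076573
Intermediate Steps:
r = 2492
O = 1184/75 (O = -64/(-4) - 16/75 = -64*(-¼) - 16*1/75 = 16 - 16/75 = 1184/75 ≈ 15.787)
m(O)/6782 + p(Y)/r = 24/6782 + 182/2492 = 24*(1/6782) + 182*(1/2492) = 12/3391 + 13/178 = 46219/603598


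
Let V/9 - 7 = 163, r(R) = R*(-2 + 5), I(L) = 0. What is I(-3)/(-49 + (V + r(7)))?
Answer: 0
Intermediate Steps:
r(R) = 3*R (r(R) = R*3 = 3*R)
V = 1530 (V = 63 + 9*163 = 63 + 1467 = 1530)
I(-3)/(-49 + (V + r(7))) = 0/(-49 + (1530 + 3*7)) = 0/(-49 + (1530 + 21)) = 0/(-49 + 1551) = 0/1502 = 0*(1/1502) = 0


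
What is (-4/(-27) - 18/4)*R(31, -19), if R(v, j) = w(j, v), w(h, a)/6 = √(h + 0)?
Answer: -235*I*√19/9 ≈ -113.82*I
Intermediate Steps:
w(h, a) = 6*√h (w(h, a) = 6*√(h + 0) = 6*√h)
R(v, j) = 6*√j
(-4/(-27) - 18/4)*R(31, -19) = (-4/(-27) - 18/4)*(6*√(-19)) = (-4*(-1/27) - 18*¼)*(6*(I*√19)) = (4/27 - 9/2)*(6*I*√19) = -235*I*√19/9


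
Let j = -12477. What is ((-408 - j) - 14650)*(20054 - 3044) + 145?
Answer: -43902665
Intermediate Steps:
((-408 - j) - 14650)*(20054 - 3044) + 145 = ((-408 - 1*(-12477)) - 14650)*(20054 - 3044) + 145 = ((-408 + 12477) - 14650)*17010 + 145 = (12069 - 14650)*17010 + 145 = -2581*17010 + 145 = -43902810 + 145 = -43902665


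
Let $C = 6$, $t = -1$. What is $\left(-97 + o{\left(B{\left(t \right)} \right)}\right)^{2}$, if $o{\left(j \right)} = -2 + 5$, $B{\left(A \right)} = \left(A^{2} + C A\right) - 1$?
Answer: $8836$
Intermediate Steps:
$B{\left(A \right)} = -1 + A^{2} + 6 A$ ($B{\left(A \right)} = \left(A^{2} + 6 A\right) - 1 = -1 + A^{2} + 6 A$)
$o{\left(j \right)} = 3$
$\left(-97 + o{\left(B{\left(t \right)} \right)}\right)^{2} = \left(-97 + 3\right)^{2} = \left(-94\right)^{2} = 8836$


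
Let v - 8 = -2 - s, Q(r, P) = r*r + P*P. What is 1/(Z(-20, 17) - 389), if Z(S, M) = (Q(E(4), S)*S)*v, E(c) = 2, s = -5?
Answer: -1/89269 ≈ -1.1202e-5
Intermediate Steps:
Q(r, P) = P² + r² (Q(r, P) = r² + P² = P² + r²)
v = 11 (v = 8 + (-2 - 1*(-5)) = 8 + (-2 + 5) = 8 + 3 = 11)
Z(S, M) = 11*S*(4 + S²) (Z(S, M) = ((S² + 2²)*S)*11 = ((S² + 4)*S)*11 = ((4 + S²)*S)*11 = (S*(4 + S²))*11 = 11*S*(4 + S²))
1/(Z(-20, 17) - 389) = 1/(11*(-20)*(4 + (-20)²) - 389) = 1/(11*(-20)*(4 + 400) - 389) = 1/(11*(-20)*404 - 389) = 1/(-88880 - 389) = 1/(-89269) = -1/89269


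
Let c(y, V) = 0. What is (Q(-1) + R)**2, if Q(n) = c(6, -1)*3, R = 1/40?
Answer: 1/1600 ≈ 0.00062500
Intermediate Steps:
R = 1/40 ≈ 0.025000
Q(n) = 0 (Q(n) = 0*3 = 0)
(Q(-1) + R)**2 = (0 + 1/40)**2 = (1/40)**2 = 1/1600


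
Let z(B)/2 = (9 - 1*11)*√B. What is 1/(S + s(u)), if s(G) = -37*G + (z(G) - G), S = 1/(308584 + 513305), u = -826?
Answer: 21202641971761437/665517453663643726825 + 2702006113284*I*√826/665517453663643726825 ≈ 3.1859e-5 + 1.1669e-7*I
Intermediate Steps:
z(B) = -4*√B (z(B) = 2*((9 - 1*11)*√B) = 2*((9 - 11)*√B) = 2*(-2*√B) = -4*√B)
S = 1/821889 ≈ 1.2167e-6
s(G) = -38*G - 4*√G (s(G) = -37*G + (-4*√G - G) = -37*G + (-G - 4*√G) = -38*G - 4*√G)
1/(S + s(u)) = 1/(1/821889 + (-38*(-826) - 4*I*√826)) = 1/(1/821889 + (31388 - 4*I*√826)) = 1/(25797451933/821889 - 4*I*√826)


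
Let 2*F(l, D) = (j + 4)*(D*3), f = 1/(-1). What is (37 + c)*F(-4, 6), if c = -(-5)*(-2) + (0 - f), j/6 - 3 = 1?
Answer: 7056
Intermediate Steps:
f = -1
j = 24 (j = 18 + 6*1 = 18 + 6 = 24)
F(l, D) = 42*D (F(l, D) = ((24 + 4)*(D*3))/2 = (28*(3*D))/2 = (84*D)/2 = 42*D)
c = -9 (c = -(-5)*(-2) + (0 - 1*(-1)) = -5*2 + (0 + 1) = -10 + 1 = -9)
(37 + c)*F(-4, 6) = (37 - 9)*(42*6) = 28*252 = 7056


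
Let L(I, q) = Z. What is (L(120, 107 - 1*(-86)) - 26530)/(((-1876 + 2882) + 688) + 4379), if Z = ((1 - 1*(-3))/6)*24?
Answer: -26514/6073 ≈ -4.3659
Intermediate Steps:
Z = 16 (Z = ((1 + 3)*(⅙))*24 = (4*(⅙))*24 = (⅔)*24 = 16)
L(I, q) = 16
(L(120, 107 - 1*(-86)) - 26530)/(((-1876 + 2882) + 688) + 4379) = (16 - 26530)/(((-1876 + 2882) + 688) + 4379) = -26514/((1006 + 688) + 4379) = -26514/(1694 + 4379) = -26514/6073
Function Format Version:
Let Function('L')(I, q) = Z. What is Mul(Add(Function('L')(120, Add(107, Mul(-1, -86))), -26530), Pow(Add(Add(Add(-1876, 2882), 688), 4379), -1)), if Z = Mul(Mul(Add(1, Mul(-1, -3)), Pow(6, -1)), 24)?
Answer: Rational(-26514, 6073) ≈ -4.3659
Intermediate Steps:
Z = 16 (Z = Mul(Mul(Add(1, 3), Rational(1, 6)), 24) = Mul(Mul(4, Rational(1, 6)), 24) = Mul(Rational(2, 3), 24) = 16)
Function('L')(I, q) = 16
Mul(Add(Function('L')(120, Add(107, Mul(-1, -86))), -26530), Pow(Add(Add(Add(-1876, 2882), 688), 4379), -1)) = Mul(Add(16, -26530), Pow(Add(Add(Add(-1876, 2882), 688), 4379), -1)) = Mul(-26514, Pow(Add(Add(1006, 688), 4379), -1)) = Mul(-26514, Pow(Add(1694, 4379), -1)) = Mul(-26514, Pow(6073, -1)) = Mul(-26514, Rational(1, 6073)) = Rational(-26514, 6073)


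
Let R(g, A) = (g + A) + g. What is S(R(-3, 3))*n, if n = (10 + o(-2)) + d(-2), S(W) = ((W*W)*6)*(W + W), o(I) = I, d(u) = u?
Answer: -1944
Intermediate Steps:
R(g, A) = A + 2*g (R(g, A) = (A + g) + g = A + 2*g)
S(W) = 12*W³ (S(W) = (W²*6)*(2*W) = (6*W²)*(2*W) = 12*W³)
n = 6 (n = (10 - 2) - 2 = 8 - 2 = 6)
S(R(-3, 3))*n = (12*(3 + 2*(-3))³)*6 = (12*(3 - 6)³)*6 = (12*(-3)³)*6 = (12*(-27))*6 = -324*6 = -1944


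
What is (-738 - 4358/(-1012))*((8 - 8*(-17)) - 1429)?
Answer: 477054965/506 ≈ 9.4280e+5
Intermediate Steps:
(-738 - 4358/(-1012))*((8 - 8*(-17)) - 1429) = (-738 - 4358*(-1/1012))*((8 + 136) - 1429) = (-738 + 2179/506)*(144 - 1429) = -371249/506*(-1285) = 477054965/506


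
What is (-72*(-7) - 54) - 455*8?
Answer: -3190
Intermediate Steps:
(-72*(-7) - 54) - 455*8 = (504 - 54) - 3640 = 450 - 3640 = -3190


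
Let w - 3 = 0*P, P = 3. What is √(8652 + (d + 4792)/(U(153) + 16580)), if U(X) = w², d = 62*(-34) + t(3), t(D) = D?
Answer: √2381031031135/16589 ≈ 93.017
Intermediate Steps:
w = 3 (w = 3 + 0*3 = 3 + 0 = 3)
d = -2105 (d = 62*(-34) + 3 = -2108 + 3 = -2105)
U(X) = 9 (U(X) = 3² = 9)
√(8652 + (d + 4792)/(U(153) + 16580)) = √(8652 + (-2105 + 4792)/(9 + 16580)) = √(8652 + 2687/16589) = √(143530715/16589) = √2381031031135/16589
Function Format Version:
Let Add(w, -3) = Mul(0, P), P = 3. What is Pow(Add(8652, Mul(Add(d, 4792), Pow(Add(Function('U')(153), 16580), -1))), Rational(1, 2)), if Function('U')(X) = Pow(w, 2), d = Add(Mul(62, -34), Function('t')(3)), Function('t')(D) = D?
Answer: Mul(Rational(1, 16589), Pow(2381031031135, Rational(1, 2))) ≈ 93.017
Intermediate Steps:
w = 3 (w = Add(3, Mul(0, 3)) = Add(3, 0) = 3)
d = -2105 (d = Add(Mul(62, -34), 3) = Add(-2108, 3) = -2105)
Function('U')(X) = 9 (Function('U')(X) = Pow(3, 2) = 9)
Pow(Add(8652, Mul(Add(d, 4792), Pow(Add(Function('U')(153), 16580), -1))), Rational(1, 2)) = Pow(Add(8652, Mul(Add(-2105, 4792), Pow(Add(9, 16580), -1))), Rational(1, 2)) = Pow(Add(8652, Mul(2687, Pow(16589, -1))), Rational(1, 2)) = Pow(Add(8652, Mul(2687, Rational(1, 16589))), Rational(1, 2)) = Pow(Add(8652, Rational(2687, 16589)), Rational(1, 2)) = Pow(Rational(143530715, 16589), Rational(1, 2)) = Mul(Rational(1, 16589), Pow(2381031031135, Rational(1, 2)))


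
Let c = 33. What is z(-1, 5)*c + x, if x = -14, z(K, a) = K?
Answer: -47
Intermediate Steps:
z(-1, 5)*c + x = -1*33 - 14 = -33 - 14 = -47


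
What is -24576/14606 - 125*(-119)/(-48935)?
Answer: -141989081/71474461 ≈ -1.9866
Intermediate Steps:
-24576/14606 - 125*(-119)/(-48935) = -24576*1/14606 + 14875*(-1/48935) = -12288/7303 - 2975/9787 = -141989081/71474461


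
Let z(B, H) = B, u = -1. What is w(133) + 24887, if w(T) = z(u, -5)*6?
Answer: 24881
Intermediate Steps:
w(T) = -6 (w(T) = -1*6 = -6)
w(133) + 24887 = -6 + 24887 = 24881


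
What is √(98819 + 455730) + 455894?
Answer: 455894 + √554549 ≈ 4.5664e+5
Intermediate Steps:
√(98819 + 455730) + 455894 = √554549 + 455894 = 455894 + √554549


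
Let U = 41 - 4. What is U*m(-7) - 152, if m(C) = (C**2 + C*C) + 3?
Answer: 3585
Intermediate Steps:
m(C) = 3 + 2*C**2 (m(C) = (C**2 + C**2) + 3 = 2*C**2 + 3 = 3 + 2*C**2)
U = 37
U*m(-7) - 152 = 37*(3 + 2*(-7)**2) - 152 = 37*(3 + 2*49) - 152 = 37*(3 + 98) - 152 = 37*101 - 152 = 3737 - 152 = 3585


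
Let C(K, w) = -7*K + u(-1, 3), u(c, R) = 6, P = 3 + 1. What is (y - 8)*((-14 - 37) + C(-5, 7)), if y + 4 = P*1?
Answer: 80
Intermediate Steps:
P = 4
C(K, w) = 6 - 7*K (C(K, w) = -7*K + 6 = 6 - 7*K)
y = 0 (y = -4 + 4*1 = -4 + 4 = 0)
(y - 8)*((-14 - 37) + C(-5, 7)) = (0 - 8)*((-14 - 37) + (6 - 7*(-5))) = -8*(-51 + (6 + 35)) = -8*(-51 + 41) = -8*(-10) = 80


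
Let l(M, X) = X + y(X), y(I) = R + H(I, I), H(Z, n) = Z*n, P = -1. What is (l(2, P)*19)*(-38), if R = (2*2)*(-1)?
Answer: 2888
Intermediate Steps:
R = -4 (R = 4*(-1) = -4)
y(I) = -4 + I² (y(I) = -4 + I*I = -4 + I²)
l(M, X) = -4 + X + X² (l(M, X) = X + (-4 + X²) = -4 + X + X²)
(l(2, P)*19)*(-38) = ((-4 - 1 + (-1)²)*19)*(-38) = ((-4 - 1 + 1)*19)*(-38) = -4*19*(-38) = -76*(-38) = 2888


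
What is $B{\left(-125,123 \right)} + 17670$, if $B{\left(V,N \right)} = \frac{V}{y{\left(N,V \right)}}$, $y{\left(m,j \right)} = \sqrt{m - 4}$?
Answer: $17670 - \frac{125 \sqrt{119}}{119} \approx 17659.0$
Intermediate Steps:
$y{\left(m,j \right)} = \sqrt{-4 + m}$
$B{\left(V,N \right)} = \frac{V}{\sqrt{-4 + N}}$
$B{\left(-125,123 \right)} + 17670 = - \frac{125}{\sqrt{-4 + 123}} + 17670 = - \frac{125}{\sqrt{119}} + 17670 = - 125 \frac{\sqrt{119}}{119} + 17670 = - \frac{125 \sqrt{119}}{119} + 17670 = 17670 - \frac{125 \sqrt{119}}{119}$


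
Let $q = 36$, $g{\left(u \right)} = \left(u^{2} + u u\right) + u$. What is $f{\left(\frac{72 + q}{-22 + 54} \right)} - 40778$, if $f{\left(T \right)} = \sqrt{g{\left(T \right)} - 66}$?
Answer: $-40778 + \frac{5 i \sqrt{102}}{8} \approx -40778.0 + 6.3122 i$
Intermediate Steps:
$g{\left(u \right)} = u + 2 u^{2}$ ($g{\left(u \right)} = \left(u^{2} + u^{2}\right) + u = 2 u^{2} + u = u + 2 u^{2}$)
$f{\left(T \right)} = \sqrt{-66 + T \left(1 + 2 T\right)}$ ($f{\left(T \right)} = \sqrt{T \left(1 + 2 T\right) - 66} = \sqrt{-66 + T \left(1 + 2 T\right)}$)
$f{\left(\frac{72 + q}{-22 + 54} \right)} - 40778 = \sqrt{-66 + \frac{72 + 36}{-22 + 54} \left(1 + 2 \frac{72 + 36}{-22 + 54}\right)} - 40778 = \sqrt{-66 + \frac{108}{32} \left(1 + 2 \cdot \frac{108}{32}\right)} - 40778 = \sqrt{-66 + 108 \cdot \frac{1}{32} \left(1 + 2 \cdot 108 \cdot \frac{1}{32}\right)} - 40778 = \sqrt{-66 + \frac{27 \left(1 + 2 \cdot \frac{27}{8}\right)}{8}} - 40778 = \sqrt{-66 + \frac{27 \left(1 + \frac{27}{4}\right)}{8}} - 40778 = \sqrt{-66 + \frac{27}{8} \cdot \frac{31}{4}} - 40778 = \sqrt{-66 + \frac{837}{32}} - 40778 = \sqrt{- \frac{1275}{32}} - 40778 = \frac{5 i \sqrt{102}}{8} - 40778 = -40778 + \frac{5 i \sqrt{102}}{8}$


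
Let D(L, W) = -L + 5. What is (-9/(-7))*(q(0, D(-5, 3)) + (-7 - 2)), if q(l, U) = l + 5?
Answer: -36/7 ≈ -5.1429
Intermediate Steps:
D(L, W) = 5 - L
q(l, U) = 5 + l
(-9/(-7))*(q(0, D(-5, 3)) + (-7 - 2)) = (-9/(-7))*((5 + 0) + (-7 - 2)) = (-9*(-1/7))*(5 - 9) = (9/7)*(-4) = -36/7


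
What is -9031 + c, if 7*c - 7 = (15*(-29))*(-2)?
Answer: -62340/7 ≈ -8905.7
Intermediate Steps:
c = 877/7 (c = 1 + ((15*(-29))*(-2))/7 = 1 + (-435*(-2))/7 = 1 + (1/7)*870 = 1 + 870/7 = 877/7 ≈ 125.29)
-9031 + c = -9031 + 877/7 = -62340/7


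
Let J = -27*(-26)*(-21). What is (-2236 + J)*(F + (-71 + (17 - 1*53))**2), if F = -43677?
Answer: 547166984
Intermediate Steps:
J = -14742 (J = 702*(-21) = -14742)
(-2236 + J)*(F + (-71 + (17 - 1*53))**2) = (-2236 - 14742)*(-43677 + (-71 + (17 - 1*53))**2) = -16978*(-43677 + (-71 + (17 - 53))**2) = -16978*(-43677 + (-71 - 36)**2) = -16978*(-43677 + (-107)**2) = -16978*(-43677 + 11449) = -16978*(-32228) = 547166984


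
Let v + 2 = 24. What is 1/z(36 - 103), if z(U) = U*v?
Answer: -1/1474 ≈ -0.00067843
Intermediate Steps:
v = 22 (v = -2 + 24 = 22)
z(U) = 22*U (z(U) = U*22 = 22*U)
1/z(36 - 103) = 1/(22*(36 - 103)) = 1/(22*(-67)) = 1/(-1474) = -1/1474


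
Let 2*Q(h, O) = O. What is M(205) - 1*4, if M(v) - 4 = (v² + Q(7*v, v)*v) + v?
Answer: 126485/2 ≈ 63243.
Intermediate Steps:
Q(h, O) = O/2
M(v) = 4 + v + 3*v²/2 (M(v) = 4 + ((v² + (v/2)*v) + v) = 4 + ((v² + v²/2) + v) = 4 + (3*v²/2 + v) = 4 + (v + 3*v²/2) = 4 + v + 3*v²/2)
M(205) - 1*4 = (4 + 205 + (3/2)*205²) - 1*4 = (4 + 205 + (3/2)*42025) - 4 = (4 + 205 + 126075/2) - 4 = 126493/2 - 4 = 126485/2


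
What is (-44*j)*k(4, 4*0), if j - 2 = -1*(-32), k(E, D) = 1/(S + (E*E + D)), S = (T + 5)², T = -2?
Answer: -1496/25 ≈ -59.840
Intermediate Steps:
S = 9 (S = (-2 + 5)² = 3² = 9)
k(E, D) = 1/(9 + D + E²) (k(E, D) = 1/(9 + (E*E + D)) = 1/(9 + (E² + D)) = 1/(9 + (D + E²)) = 1/(9 + D + E²))
j = 34 (j = 2 - 1*(-32) = 2 + 32 = 34)
(-44*j)*k(4, 4*0) = (-44*34)/(9 + 4*0 + 4²) = -1496/(9 + 0 + 16) = -1496/25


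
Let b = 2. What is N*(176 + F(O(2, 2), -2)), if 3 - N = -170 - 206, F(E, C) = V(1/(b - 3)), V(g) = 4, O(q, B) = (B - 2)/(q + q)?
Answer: 68220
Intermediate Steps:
O(q, B) = (-2 + B)/(2*q) (O(q, B) = (-2 + B)/((2*q)) = (-2 + B)*(1/(2*q)) = (-2 + B)/(2*q))
F(E, C) = 4
N = 379 (N = 3 - (-170 - 206) = 3 - 1*(-376) = 3 + 376 = 379)
N*(176 + F(O(2, 2), -2)) = 379*(176 + 4) = 379*180 = 68220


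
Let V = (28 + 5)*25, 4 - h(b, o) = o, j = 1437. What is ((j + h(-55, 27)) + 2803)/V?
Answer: 4217/825 ≈ 5.1115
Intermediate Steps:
h(b, o) = 4 - o
V = 825 (V = 33*25 = 825)
((j + h(-55, 27)) + 2803)/V = ((1437 + (4 - 1*27)) + 2803)/825 = ((1437 + (4 - 27)) + 2803)*(1/825) = ((1437 - 23) + 2803)*(1/825) = (1414 + 2803)*(1/825) = 4217*(1/825) = 4217/825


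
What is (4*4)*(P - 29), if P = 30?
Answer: 16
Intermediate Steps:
(4*4)*(P - 29) = (4*4)*(30 - 29) = 16*1 = 16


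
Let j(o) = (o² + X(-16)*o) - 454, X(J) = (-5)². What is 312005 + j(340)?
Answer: 435651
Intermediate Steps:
X(J) = 25
j(o) = -454 + o² + 25*o (j(o) = (o² + 25*o) - 454 = -454 + o² + 25*o)
312005 + j(340) = 312005 + (-454 + 340² + 25*340) = 312005 + (-454 + 115600 + 8500) = 312005 + 123646 = 435651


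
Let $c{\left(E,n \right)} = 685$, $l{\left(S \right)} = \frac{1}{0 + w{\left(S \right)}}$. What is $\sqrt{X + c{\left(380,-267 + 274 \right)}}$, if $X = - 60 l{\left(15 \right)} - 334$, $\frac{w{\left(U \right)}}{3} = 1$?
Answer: $\sqrt{331} \approx 18.193$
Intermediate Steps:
$w{\left(U \right)} = 3$ ($w{\left(U \right)} = 3 \cdot 1 = 3$)
$l{\left(S \right)} = \frac{1}{3}$ ($l{\left(S \right)} = \frac{1}{0 + 3} = \frac{1}{3}$)
$X = -354$ ($X = \left(-60\right) \frac{1}{3} - 334 = -20 - 334 = -354$)
$\sqrt{X + c{\left(380,-267 + 274 \right)}} = \sqrt{-354 + 685} = \sqrt{331}$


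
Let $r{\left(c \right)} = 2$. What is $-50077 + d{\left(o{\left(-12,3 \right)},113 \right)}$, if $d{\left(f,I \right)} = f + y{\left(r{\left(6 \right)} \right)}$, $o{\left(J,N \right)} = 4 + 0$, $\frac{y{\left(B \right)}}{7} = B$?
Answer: $-50059$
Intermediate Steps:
$y{\left(B \right)} = 7 B$
$o{\left(J,N \right)} = 4$
$d{\left(f,I \right)} = 14 + f$ ($d{\left(f,I \right)} = f + 7 \cdot 2 = f + 14 = 14 + f$)
$-50077 + d{\left(o{\left(-12,3 \right)},113 \right)} = -50077 + \left(14 + 4\right) = -50077 + 18 = -50059$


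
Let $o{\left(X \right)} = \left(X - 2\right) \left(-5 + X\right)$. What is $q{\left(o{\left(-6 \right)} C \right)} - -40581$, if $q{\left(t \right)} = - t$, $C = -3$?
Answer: $40845$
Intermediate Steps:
$o{\left(X \right)} = \left(-5 + X\right) \left(-2 + X\right)$ ($o{\left(X \right)} = \left(-2 + X\right) \left(-5 + X\right) = \left(-5 + X\right) \left(-2 + X\right)$)
$q{\left(o{\left(-6 \right)} C \right)} - -40581 = - \left(10 + \left(-6\right)^{2} - -42\right) \left(-3\right) - -40581 = - \left(10 + 36 + 42\right) \left(-3\right) + 40581 = - 88 \left(-3\right) + 40581 = \left(-1\right) \left(-264\right) + 40581 = 264 + 40581 = 40845$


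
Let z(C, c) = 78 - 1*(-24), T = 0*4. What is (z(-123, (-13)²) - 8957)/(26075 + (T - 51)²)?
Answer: -8855/28676 ≈ -0.30879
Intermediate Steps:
T = 0
z(C, c) = 102 (z(C, c) = 78 + 24 = 102)
(z(-123, (-13)²) - 8957)/(26075 + (T - 51)²) = (102 - 8957)/(26075 + (0 - 51)²) = -8855/(26075 + (-51)²) = -8855/(26075 + 2601) = -8855/28676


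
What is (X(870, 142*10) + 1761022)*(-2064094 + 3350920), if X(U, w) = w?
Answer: 2267956189092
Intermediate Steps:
(X(870, 142*10) + 1761022)*(-2064094 + 3350920) = (142*10 + 1761022)*(-2064094 + 3350920) = (1420 + 1761022)*1286826 = 1762442*1286826 = 2267956189092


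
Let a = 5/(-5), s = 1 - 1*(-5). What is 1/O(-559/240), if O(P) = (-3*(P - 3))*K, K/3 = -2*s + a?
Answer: -80/49881 ≈ -0.0016038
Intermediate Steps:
s = 6 (s = 1 + 5 = 6)
a = -1 (a = 5*(-1/5) = -1)
K = -39 (K = 3*(-2*6 - 1) = 3*(-12 - 1) = 3*(-13) = -39)
O(P) = -351 + 117*P (O(P) = -3*(P - 3)*(-39) = -3*(-3 + P)*(-39) = (9 - 3*P)*(-39) = -351 + 117*P)
1/O(-559/240) = 1/(-351 + 117*(-559/240)) = 1/(-351 - 21801/80) = 1/(-49881/80) = -80/49881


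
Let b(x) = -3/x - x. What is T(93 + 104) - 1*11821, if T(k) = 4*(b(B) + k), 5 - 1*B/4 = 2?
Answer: -11082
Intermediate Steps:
B = 12 (B = 20 - 4*2 = 20 - 8 = 12)
b(x) = -x - 3/x
T(k) = -49 + 4*k (T(k) = 4*((-1*12 - 3/12) + k) = 4*((-12 - 3*1/12) + k) = 4*((-12 - ¼) + k) = 4*(-49/4 + k) = -49 + 4*k)
T(93 + 104) - 1*11821 = (-49 + 4*(93 + 104)) - 1*11821 = (-49 + 4*197) - 11821 = (-49 + 788) - 11821 = 739 - 11821 = -11082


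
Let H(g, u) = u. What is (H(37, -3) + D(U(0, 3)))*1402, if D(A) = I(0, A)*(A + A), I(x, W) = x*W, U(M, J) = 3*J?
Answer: -4206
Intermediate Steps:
I(x, W) = W*x
D(A) = 0 (D(A) = (A*0)*(A + A) = 0*(2*A) = 0)
(H(37, -3) + D(U(0, 3)))*1402 = (-3 + 0)*1402 = -3*1402 = -4206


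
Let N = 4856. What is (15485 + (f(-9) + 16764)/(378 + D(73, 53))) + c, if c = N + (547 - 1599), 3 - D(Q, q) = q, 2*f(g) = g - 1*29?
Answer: 6343537/328 ≈ 19340.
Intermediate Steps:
f(g) = -29/2 + g/2 (f(g) = (g - 1*29)/2 = (g - 29)/2 = (-29 + g)/2 = -29/2 + g/2)
D(Q, q) = 3 - q
c = 3804 (c = 4856 + (547 - 1599) = 4856 - 1052 = 3804)
(15485 + (f(-9) + 16764)/(378 + D(73, 53))) + c = (15485 + ((-29/2 + (½)*(-9)) + 16764)/(378 + (3 - 1*53))) + 3804 = (15485 + ((-29/2 - 9/2) + 16764)/(378 + (3 - 53))) + 3804 = (15485 + (-19 + 16764)/(378 - 50)) + 3804 = (15485 + 16745/328) + 3804 = 5095825/328 + 3804 = 6343537/328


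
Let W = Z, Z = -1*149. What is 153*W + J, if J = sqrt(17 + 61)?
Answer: -22797 + sqrt(78) ≈ -22788.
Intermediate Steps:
J = sqrt(78) ≈ 8.8318
Z = -149
W = -149
153*W + J = 153*(-149) + sqrt(78) = -22797 + sqrt(78)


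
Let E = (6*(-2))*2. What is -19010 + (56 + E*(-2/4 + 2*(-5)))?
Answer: -18702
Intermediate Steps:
E = -24 (E = -12*2 = -24)
-19010 + (56 + E*(-2/4 + 2*(-5))) = -19010 + (56 - 24*(-2/4 + 2*(-5))) = -19010 + (56 - 24*(-2*¼ - 10)) = -19010 + (56 - 24*(-½ - 10)) = -19010 + (56 - 24*(-21/2)) = -19010 + (56 + 252) = -19010 + 308 = -18702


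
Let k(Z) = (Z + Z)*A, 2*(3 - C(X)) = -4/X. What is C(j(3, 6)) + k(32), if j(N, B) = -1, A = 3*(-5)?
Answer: -959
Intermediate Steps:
A = -15
C(X) = 3 + 2/X (C(X) = 3 - (-2)/X = 3 + 2/X)
k(Z) = -30*Z (k(Z) = (Z + Z)*(-15) = (2*Z)*(-15) = -30*Z)
C(j(3, 6)) + k(32) = (3 + 2/(-1)) - 30*32 = (3 + 2*(-1)) - 960 = (3 - 2) - 960 = 1 - 960 = -959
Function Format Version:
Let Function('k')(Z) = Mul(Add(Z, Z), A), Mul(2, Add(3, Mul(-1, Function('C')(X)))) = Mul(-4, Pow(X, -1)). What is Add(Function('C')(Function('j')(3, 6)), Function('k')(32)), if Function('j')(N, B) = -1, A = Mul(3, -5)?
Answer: -959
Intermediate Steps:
A = -15
Function('C')(X) = Add(3, Mul(2, Pow(X, -1))) (Function('C')(X) = Add(3, Mul(Rational(-1, 2), Mul(-4, Pow(X, -1)))) = Add(3, Mul(2, Pow(X, -1))))
Function('k')(Z) = Mul(-30, Z) (Function('k')(Z) = Mul(Add(Z, Z), -15) = Mul(Mul(2, Z), -15) = Mul(-30, Z))
Add(Function('C')(Function('j')(3, 6)), Function('k')(32)) = Add(Add(3, Mul(2, Pow(-1, -1))), Mul(-30, 32)) = Add(Add(3, Mul(2, -1)), -960) = Add(Add(3, -2), -960) = Add(1, -960) = -959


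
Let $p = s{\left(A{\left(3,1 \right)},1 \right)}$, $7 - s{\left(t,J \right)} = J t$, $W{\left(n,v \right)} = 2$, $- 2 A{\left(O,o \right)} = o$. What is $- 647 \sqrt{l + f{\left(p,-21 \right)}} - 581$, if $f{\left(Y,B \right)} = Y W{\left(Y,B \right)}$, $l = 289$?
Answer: $-581 - 2588 \sqrt{19} \approx -11862.0$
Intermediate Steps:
$A{\left(O,o \right)} = - \frac{o}{2}$
$s{\left(t,J \right)} = 7 - J t$
$p = \frac{15}{2}$ ($p = 7 - 1 \left(\left(- \frac{1}{2}\right) 1\right) = 7 - 1 \left(- \frac{1}{2}\right) = 7 + \frac{1}{2} = \frac{15}{2} \approx 7.5$)
$f{\left(Y,B \right)} = 2 Y$ ($f{\left(Y,B \right)} = Y 2 = 2 Y$)
$- 647 \sqrt{l + f{\left(p,-21 \right)}} - 581 = - 647 \sqrt{289 + 2 \cdot \frac{15}{2}} - 581 = - 647 \sqrt{289 + 15} - 581 = - 647 \sqrt{304} - 581 = - 647 \cdot 4 \sqrt{19} - 581 = - 2588 \sqrt{19} - 581 = -581 - 2588 \sqrt{19}$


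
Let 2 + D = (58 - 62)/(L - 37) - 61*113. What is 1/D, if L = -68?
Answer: -105/723971 ≈ -0.00014503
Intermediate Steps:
D = -723971/105 (D = -2 + ((58 - 62)/(-68 - 37) - 61*113) = -2 + (-4/(-105) - 6893) = -2 + (-4*(-1/105) - 6893) = -2 + (4/105 - 6893) = -2 - 723761/105 = -723971/105 ≈ -6895.0)
1/D = 1/(-723971/105) = -105/723971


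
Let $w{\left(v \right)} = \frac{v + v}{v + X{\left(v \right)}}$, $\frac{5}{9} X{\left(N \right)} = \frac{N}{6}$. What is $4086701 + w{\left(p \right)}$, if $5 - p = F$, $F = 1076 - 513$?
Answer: $\frac{53127133}{13} \approx 4.0867 \cdot 10^{6}$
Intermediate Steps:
$X{\left(N \right)} = \frac{3 N}{10}$ ($X{\left(N \right)} = \frac{9 \frac{N}{6}}{5} = \frac{3 N}{10}$)
$F = 563$
$p = -558$ ($p = 5 - 563 = -558$)
$w{\left(v \right)} = \frac{20}{13}$ ($w{\left(v \right)} = \frac{v + v}{v + \frac{3 v}{10}} = \frac{2 v}{\frac{13}{10} v} = 2 v \frac{10}{13 v} = \frac{20}{13}$)
$4086701 + w{\left(p \right)} = 4086701 + \frac{20}{13} = \frac{53127133}{13}$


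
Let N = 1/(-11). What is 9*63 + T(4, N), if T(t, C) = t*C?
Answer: 6233/11 ≈ 566.64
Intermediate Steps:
N = -1/11 ≈ -0.090909
T(t, C) = C*t
9*63 + T(4, N) = 9*63 - 1/11*4 = 567 - 4/11 = 6233/11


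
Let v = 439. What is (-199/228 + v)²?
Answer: 9978611449/51984 ≈ 1.9196e+5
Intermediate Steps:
(-199/228 + v)² = (-199/228 + 439)² = (99893/228)² = 9978611449/51984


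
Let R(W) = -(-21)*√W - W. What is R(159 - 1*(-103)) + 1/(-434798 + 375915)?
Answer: -15427347/58883 + 21*√262 ≈ 77.915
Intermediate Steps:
R(W) = -W + 21*√W (R(W) = 21*√W - W = -W + 21*√W)
R(159 - 1*(-103)) + 1/(-434798 + 375915) = (-(159 - 1*(-103)) + 21*√(159 - 1*(-103))) + 1/(-434798 + 375915) = (-(159 + 103) + 21*√(159 + 103)) + 1/(-58883) = (-1*262 + 21*√262) - 1/58883 = (-262 + 21*√262) - 1/58883 = -15427347/58883 + 21*√262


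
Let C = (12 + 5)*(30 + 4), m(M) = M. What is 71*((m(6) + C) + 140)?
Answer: 51404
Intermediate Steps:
C = 578 (C = 17*34 = 578)
71*((m(6) + C) + 140) = 71*((6 + 578) + 140) = 71*(584 + 140) = 71*724 = 51404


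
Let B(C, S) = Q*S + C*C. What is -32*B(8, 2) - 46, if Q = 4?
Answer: -2350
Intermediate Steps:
B(C, S) = C**2 + 4*S (B(C, S) = 4*S + C*C = 4*S + C**2 = C**2 + 4*S)
-32*B(8, 2) - 46 = -32*(8**2 + 4*2) - 46 = -32*(64 + 8) - 46 = -32*72 - 46 = -2304 - 46 = -2350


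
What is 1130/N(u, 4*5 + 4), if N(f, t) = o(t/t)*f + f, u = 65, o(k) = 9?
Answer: 113/65 ≈ 1.7385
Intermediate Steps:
N(f, t) = 10*f (N(f, t) = 9*f + f = 10*f)
1130/N(u, 4*5 + 4) = 1130/((10*65)) = 1130/650 = 1130*(1/650) = 113/65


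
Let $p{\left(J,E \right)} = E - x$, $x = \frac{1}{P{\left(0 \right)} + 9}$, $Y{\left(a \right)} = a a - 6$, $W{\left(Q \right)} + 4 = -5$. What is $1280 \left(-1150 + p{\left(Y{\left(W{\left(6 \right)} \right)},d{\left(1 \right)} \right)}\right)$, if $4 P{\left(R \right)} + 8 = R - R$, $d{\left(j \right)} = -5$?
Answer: $- \frac{10350080}{7} \approx -1.4786 \cdot 10^{6}$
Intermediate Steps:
$W{\left(Q \right)} = -9$ ($W{\left(Q \right)} = -4 - 5 = -9$)
$Y{\left(a \right)} = -6 + a^{2}$ ($Y{\left(a \right)} = a^{2} - 6 = -6 + a^{2}$)
$P{\left(R \right)} = -2$ ($P{\left(R \right)} = -2 + \frac{R - R}{4} = -2 + \frac{1}{4} \cdot 0 = -2 + 0 = -2$)
$x = \frac{1}{7}$ ($x = \frac{1}{-2 + 9} = \frac{1}{7} \approx 0.14286$)
$p{\left(J,E \right)} = - \frac{1}{7} + E$ ($p{\left(J,E \right)} = E - \frac{1}{7} = - \frac{1}{7} + E$)
$1280 \left(-1150 + p{\left(Y{\left(W{\left(6 \right)} \right)},d{\left(1 \right)} \right)}\right) = 1280 \left(-1150 - \frac{36}{7}\right) = 1280 \left(- \frac{8086}{7}\right) = - \frac{10350080}{7}$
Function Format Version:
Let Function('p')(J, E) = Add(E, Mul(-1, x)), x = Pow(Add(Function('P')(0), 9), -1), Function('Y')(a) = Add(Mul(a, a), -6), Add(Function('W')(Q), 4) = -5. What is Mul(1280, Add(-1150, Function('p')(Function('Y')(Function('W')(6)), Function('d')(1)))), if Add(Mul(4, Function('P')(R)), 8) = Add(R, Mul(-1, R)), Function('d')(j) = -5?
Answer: Rational(-10350080, 7) ≈ -1.4786e+6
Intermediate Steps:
Function('W')(Q) = -9 (Function('W')(Q) = Add(-4, -5) = -9)
Function('Y')(a) = Add(-6, Pow(a, 2)) (Function('Y')(a) = Add(Pow(a, 2), -6) = Add(-6, Pow(a, 2)))
Function('P')(R) = -2 (Function('P')(R) = Add(-2, Mul(Rational(1, 4), Add(R, Mul(-1, R)))) = Add(-2, Mul(Rational(1, 4), 0)) = Add(-2, 0) = -2)
x = Rational(1, 7) (x = Pow(Add(-2, 9), -1) = Pow(7, -1) = Rational(1, 7) ≈ 0.14286)
Function('p')(J, E) = Add(Rational(-1, 7), E) (Function('p')(J, E) = Add(E, Mul(-1, Rational(1, 7))) = Add(E, Rational(-1, 7)) = Add(Rational(-1, 7), E))
Mul(1280, Add(-1150, Function('p')(Function('Y')(Function('W')(6)), Function('d')(1)))) = Mul(1280, Add(-1150, Add(Rational(-1, 7), -5))) = Mul(1280, Add(-1150, Rational(-36, 7))) = Mul(1280, Rational(-8086, 7)) = Rational(-10350080, 7)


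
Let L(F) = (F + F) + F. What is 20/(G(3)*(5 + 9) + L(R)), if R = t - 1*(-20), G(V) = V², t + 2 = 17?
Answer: 20/231 ≈ 0.086580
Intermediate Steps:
t = 15 (t = -2 + 17 = 15)
R = 35 (R = 15 - 1*(-20) = 15 + 20 = 35)
L(F) = 3*F (L(F) = 2*F + F = 3*F)
20/(G(3)*(5 + 9) + L(R)) = 20/(3²*(5 + 9) + 3*35) = 20/(9*14 + 105) = 20/(126 + 105) = 20/231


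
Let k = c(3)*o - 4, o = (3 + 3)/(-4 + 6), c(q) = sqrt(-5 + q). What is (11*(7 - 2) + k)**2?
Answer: 2583 + 306*I*sqrt(2) ≈ 2583.0 + 432.75*I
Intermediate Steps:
o = 3 (o = 6/2 = 6*(1/2) = 3)
k = -4 + 3*I*sqrt(2) (k = sqrt(-5 + 3)*3 - 4 = sqrt(-2)*3 - 4 = (I*sqrt(2))*3 - 4 = 3*I*sqrt(2) - 4 = -4 + 3*I*sqrt(2) ≈ -4.0 + 4.2426*I)
(11*(7 - 2) + k)**2 = (11*(7 - 2) + (-4 + 3*I*sqrt(2)))**2 = (11*5 + (-4 + 3*I*sqrt(2)))**2 = (55 + (-4 + 3*I*sqrt(2)))**2 = (51 + 3*I*sqrt(2))**2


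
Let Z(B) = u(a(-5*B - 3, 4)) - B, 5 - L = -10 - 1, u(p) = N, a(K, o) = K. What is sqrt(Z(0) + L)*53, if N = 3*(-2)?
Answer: 53*sqrt(10) ≈ 167.60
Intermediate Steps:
N = -6
u(p) = -6
L = 16 (L = 5 - (-10 - 1) = 5 - 1*(-11) = 5 + 11 = 16)
Z(B) = -6 - B
sqrt(Z(0) + L)*53 = sqrt((-6 - 1*0) + 16)*53 = sqrt((-6 + 0) + 16)*53 = sqrt(-6 + 16)*53 = sqrt(10)*53 = 53*sqrt(10)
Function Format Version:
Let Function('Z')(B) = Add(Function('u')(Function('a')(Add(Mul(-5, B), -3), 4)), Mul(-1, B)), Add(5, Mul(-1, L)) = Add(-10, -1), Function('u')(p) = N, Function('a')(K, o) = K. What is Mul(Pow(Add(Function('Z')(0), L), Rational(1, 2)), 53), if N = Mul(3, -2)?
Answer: Mul(53, Pow(10, Rational(1, 2))) ≈ 167.60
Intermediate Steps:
N = -6
Function('u')(p) = -6
L = 16 (L = Add(5, Mul(-1, Add(-10, -1))) = Add(5, Mul(-1, -11)) = Add(5, 11) = 16)
Function('Z')(B) = Add(-6, Mul(-1, B))
Mul(Pow(Add(Function('Z')(0), L), Rational(1, 2)), 53) = Mul(Pow(Add(Add(-6, Mul(-1, 0)), 16), Rational(1, 2)), 53) = Mul(Pow(Add(Add(-6, 0), 16), Rational(1, 2)), 53) = Mul(Pow(Add(-6, 16), Rational(1, 2)), 53) = Mul(Pow(10, Rational(1, 2)), 53) = Mul(53, Pow(10, Rational(1, 2)))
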